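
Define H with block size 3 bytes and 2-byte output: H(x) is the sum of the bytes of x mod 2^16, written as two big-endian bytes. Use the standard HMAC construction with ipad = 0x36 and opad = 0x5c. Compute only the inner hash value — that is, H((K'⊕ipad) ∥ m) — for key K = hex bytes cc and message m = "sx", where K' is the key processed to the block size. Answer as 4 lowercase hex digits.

0251

Key hex bytes cc is 1 byte ≤ B = 3; zero-pad to 3 bytes: K' = cc 00 00.
K' ⊕ ipad = fa 36 36.
Inner input = fa 36 36 ∥ 73 78.
Inner hash: sum = 250+54+54+115+120 = 593 → 02 51.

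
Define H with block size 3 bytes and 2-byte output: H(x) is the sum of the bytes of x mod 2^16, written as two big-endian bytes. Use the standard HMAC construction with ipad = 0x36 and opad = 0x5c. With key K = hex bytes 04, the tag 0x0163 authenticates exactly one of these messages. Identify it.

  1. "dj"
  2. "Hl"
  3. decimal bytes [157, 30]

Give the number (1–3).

Key hex bytes 04 is 1 byte ≤ B = 3; zero-pad to 3 bytes: K' = 04 00 00.
K' ⊕ ipad = 32 36 36; K' ⊕ opad = 58 5c 5c.
m1: inner = H(32 36 36 64 6a) = 01 6c; tag = H(58 5c 5c 01 6c) = 017d
m2: inner = H(32 36 36 48 6c) = 01 52; tag = H(58 5c 5c 01 52) = 0163 ← matches
m3: inner = H(32 36 36 9d 1e) = 01 59; tag = H(58 5c 5c 01 59) = 016a

2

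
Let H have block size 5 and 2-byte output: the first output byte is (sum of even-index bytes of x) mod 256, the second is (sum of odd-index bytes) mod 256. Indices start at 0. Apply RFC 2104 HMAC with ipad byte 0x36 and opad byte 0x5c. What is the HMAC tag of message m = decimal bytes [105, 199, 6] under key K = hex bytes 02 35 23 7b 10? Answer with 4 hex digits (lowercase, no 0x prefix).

Key hex bytes 02 35 23 7b 10 is exactly B = 5 bytes: K' = 02 35 23 7b 10.
K' ⊕ ipad = 34 03 15 4d 26.  K' ⊕ opad = 5e 69 7f 27 4c.
Inner input = (K'⊕ipad) ∥ m = 34 03 15 4d 26 ∥ 69 c7 06.
Inner hash: even-index sum = 310 mod 256 = 54; odd-index sum = 191 mod 256 = 191 → 36 bf.
Outer input = (K'⊕opad) ∥ inner = 5e 69 7f 27 4c ∥ 36 bf.
Outer hash (tag): even-index sum = 488 mod 256 = 232; odd-index sum = 198 mod 256 = 198 → e8 c6.

e8c6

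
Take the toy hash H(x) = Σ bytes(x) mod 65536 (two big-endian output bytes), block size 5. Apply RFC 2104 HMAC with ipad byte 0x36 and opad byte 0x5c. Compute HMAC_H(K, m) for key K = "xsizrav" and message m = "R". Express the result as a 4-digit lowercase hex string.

Key "xsizrav" = 78 73 69 7a 72 61 76 is 7 bytes > B = 5, so hash it first: H(key) = 03 17, then zero-pad to 5 bytes: K' = 03 17 00 00 00.
K' ⊕ ipad = 35 21 36 36 36.  K' ⊕ opad = 5f 4b 5c 5c 5c.
Inner input = (K'⊕ipad) ∥ m = 35 21 36 36 36 ∥ 52.
Inner hash: sum = 53+33+54+54+54+82 = 330 → 01 4a.
Outer input = (K'⊕opad) ∥ inner = 5f 4b 5c 5c 5c ∥ 01 4a.
Outer hash (tag): sum = 95+75+92+92+92+1+74 = 521 → 02 09.

0209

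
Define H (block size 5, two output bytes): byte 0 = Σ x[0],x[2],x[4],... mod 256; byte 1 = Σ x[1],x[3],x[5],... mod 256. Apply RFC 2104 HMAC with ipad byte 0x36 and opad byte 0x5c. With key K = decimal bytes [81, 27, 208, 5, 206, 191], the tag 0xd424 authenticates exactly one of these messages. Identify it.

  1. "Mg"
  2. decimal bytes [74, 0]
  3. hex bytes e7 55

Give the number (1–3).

2

Key decimal bytes [81, 27, 208, 5, 206, 191] = 51 1b d0 05 ce bf is 6 bytes > B = 5, so hash it first: H(key) = ef df, then zero-pad to 5 bytes: K' = ef df 00 00 00.
K' ⊕ ipad = d9 e9 36 36 36; K' ⊕ opad = b3 83 5c 5c 5c.
m1: inner = H(d9 e9 36 36 36 4d 67) = ac 6c; tag = H(b3 83 5c 5c 5c ac 6c) = d78b
m2: inner = H(d9 e9 36 36 36 4a 00) = 45 69; tag = H(b3 83 5c 5c 5c 45 69) = d424 ← matches
m3: inner = H(d9 e9 36 36 36 e7 55) = 9a 06; tag = H(b3 83 5c 5c 5c 9a 06) = 7179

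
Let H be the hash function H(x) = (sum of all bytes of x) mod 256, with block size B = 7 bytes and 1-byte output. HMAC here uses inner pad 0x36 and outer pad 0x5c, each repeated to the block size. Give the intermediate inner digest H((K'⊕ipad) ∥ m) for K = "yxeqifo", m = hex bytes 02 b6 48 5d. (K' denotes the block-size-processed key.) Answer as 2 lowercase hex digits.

9c

Key "yxeqifo" = 79 78 65 71 69 66 6f is exactly B = 7 bytes: K' = 79 78 65 71 69 66 6f.
K' ⊕ ipad = 4f 4e 53 47 5f 50 59.
Inner input = 4f 4e 53 47 5f 50 59 ∥ 02 b6 48 5d.
Inner hash: sum = 79+78+83+71+95+80+89+2+182+72+93 = 924; mod 256 = 156 → 9c.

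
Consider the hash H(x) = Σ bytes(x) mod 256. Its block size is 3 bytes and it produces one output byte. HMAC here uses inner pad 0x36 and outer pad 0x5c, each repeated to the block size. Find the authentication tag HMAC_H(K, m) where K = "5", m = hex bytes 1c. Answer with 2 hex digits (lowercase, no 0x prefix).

Key "5" = 35 is 1 byte ≤ B = 3; zero-pad to 3 bytes: K' = 35 00 00.
K' ⊕ ipad = 03 36 36.  K' ⊕ opad = 69 5c 5c.
Inner input = (K'⊕ipad) ∥ m = 03 36 36 ∥ 1c.
Inner hash: sum = 3+54+54+28 = 139 → 8b.
Outer input = (K'⊕opad) ∥ inner = 69 5c 5c ∥ 8b.
Outer hash (tag): sum = 105+92+92+139 = 428; mod 256 = 172 → ac.

ac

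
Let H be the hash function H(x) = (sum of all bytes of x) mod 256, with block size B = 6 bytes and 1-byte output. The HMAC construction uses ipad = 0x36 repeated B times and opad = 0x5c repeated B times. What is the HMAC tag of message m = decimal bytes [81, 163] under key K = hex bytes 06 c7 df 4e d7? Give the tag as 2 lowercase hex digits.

Key hex bytes 06 c7 df 4e d7 is 5 bytes ≤ B = 6; zero-pad to 6 bytes: K' = 06 c7 df 4e d7 00.
K' ⊕ ipad = 30 f1 e9 78 e1 36.  K' ⊕ opad = 5a 9b 83 12 8b 5c.
Inner input = (K'⊕ipad) ∥ m = 30 f1 e9 78 e1 36 ∥ 51 a3.
Inner hash: sum = 48+241+233+120+225+54+81+163 = 1165; mod 256 = 141 → 8d.
Outer input = (K'⊕opad) ∥ inner = 5a 9b 83 12 8b 5c ∥ 8d.
Outer hash (tag): sum = 90+155+131+18+139+92+141 = 766; mod 256 = 254 → fe.

fe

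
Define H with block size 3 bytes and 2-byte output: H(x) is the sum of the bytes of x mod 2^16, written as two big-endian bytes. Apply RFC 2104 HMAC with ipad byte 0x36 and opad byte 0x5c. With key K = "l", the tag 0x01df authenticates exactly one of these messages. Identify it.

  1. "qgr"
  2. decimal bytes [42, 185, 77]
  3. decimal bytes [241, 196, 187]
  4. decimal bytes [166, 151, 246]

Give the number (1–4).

2

Key "l" = 6c is 1 byte ≤ B = 3; zero-pad to 3 bytes: K' = 6c 00 00.
K' ⊕ ipad = 5a 36 36; K' ⊕ opad = 30 5c 5c.
m1: inner = H(5a 36 36 71 67 72) = 02 10; tag = H(30 5c 5c 02 10) = 00fa
m2: inner = H(5a 36 36 2a b9 4d) = 01 f6; tag = H(30 5c 5c 01 f6) = 01df ← matches
m3: inner = H(5a 36 36 f1 c4 bb) = 03 36; tag = H(30 5c 5c 03 36) = 0121
m4: inner = H(5a 36 36 a6 97 f6) = 02 f9; tag = H(30 5c 5c 02 f9) = 01e3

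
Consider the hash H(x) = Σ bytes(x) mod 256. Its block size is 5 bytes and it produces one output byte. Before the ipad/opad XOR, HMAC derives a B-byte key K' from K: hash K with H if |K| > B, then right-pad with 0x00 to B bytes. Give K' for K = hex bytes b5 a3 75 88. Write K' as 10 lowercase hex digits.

Key hex bytes b5 a3 75 88 is 4 bytes ≤ B = 5; zero-pad to 5 bytes: K' = b5 a3 75 88 00.

b5a3758800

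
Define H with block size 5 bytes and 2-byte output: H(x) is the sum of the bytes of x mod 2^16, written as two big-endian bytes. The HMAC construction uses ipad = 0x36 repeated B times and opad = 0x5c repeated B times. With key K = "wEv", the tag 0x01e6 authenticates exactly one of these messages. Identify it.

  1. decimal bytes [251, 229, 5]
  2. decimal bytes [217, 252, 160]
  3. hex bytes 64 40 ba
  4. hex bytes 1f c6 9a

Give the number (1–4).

Key "wEv" = 77 45 76 is 3 bytes ≤ B = 5; zero-pad to 5 bytes: K' = 77 45 76 00 00.
K' ⊕ ipad = 41 73 40 36 36; K' ⊕ opad = 2b 19 2a 5c 5c.
m1: inner = H(41 73 40 36 36 fb e5 05) = 03 45; tag = H(2b 19 2a 5c 5c 03 45) = 016e
m2: inner = H(41 73 40 36 36 d9 fc a0) = 03 d5; tag = H(2b 19 2a 5c 5c 03 d5) = 01fe
m3: inner = H(41 73 40 36 36 64 40 ba) = 02 be; tag = H(2b 19 2a 5c 5c 02 be) = 01e6 ← matches
m4: inner = H(41 73 40 36 36 1f c6 9a) = 02 df; tag = H(2b 19 2a 5c 5c 02 df) = 0207

3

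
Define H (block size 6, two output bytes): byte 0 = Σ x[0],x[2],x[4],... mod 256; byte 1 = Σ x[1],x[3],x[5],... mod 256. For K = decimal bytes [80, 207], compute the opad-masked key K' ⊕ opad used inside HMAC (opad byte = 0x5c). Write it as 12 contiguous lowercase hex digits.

Key decimal bytes [80, 207] = 50 cf is 2 bytes ≤ B = 6; zero-pad to 6 bytes: K' = 50 cf 00 00 00 00.
XOR each byte with 0x5c: 50⊕5c=0c, cf⊕5c=93, 00⊕5c=5c, 00⊕5c=5c, 00⊕5c=5c, 00⊕5c=5c.

0c935c5c5c5c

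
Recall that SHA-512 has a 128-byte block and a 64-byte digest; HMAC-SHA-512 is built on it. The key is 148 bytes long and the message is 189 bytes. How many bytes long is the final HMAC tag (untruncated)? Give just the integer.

64

The tag is one SHA-512 digest: 64 bytes.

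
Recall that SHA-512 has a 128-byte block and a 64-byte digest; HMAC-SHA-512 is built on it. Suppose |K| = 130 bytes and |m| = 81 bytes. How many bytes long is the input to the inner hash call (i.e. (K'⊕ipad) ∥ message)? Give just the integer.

Key is 130 > 128 bytes, so it is hashed to 64 bytes then zero-padded to 128: |K'| = 128.
Inner input = (K'⊕ipad) ∥ m → 128 + 81 = 209 bytes.

209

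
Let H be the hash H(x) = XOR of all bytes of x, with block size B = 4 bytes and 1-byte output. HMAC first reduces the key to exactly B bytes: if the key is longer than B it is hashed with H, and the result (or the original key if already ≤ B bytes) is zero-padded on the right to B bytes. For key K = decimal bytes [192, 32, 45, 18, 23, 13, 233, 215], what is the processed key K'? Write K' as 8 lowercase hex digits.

|K| = 8 > B = 4, so first hash the key.
H(K): XOR c0⊕20⊕2d⊕12⊕17⊕0d⊕e9⊕d7 = fb.
Zero-pad H(K) = fb to 4 bytes: K' = fb 00 00 00.

fb000000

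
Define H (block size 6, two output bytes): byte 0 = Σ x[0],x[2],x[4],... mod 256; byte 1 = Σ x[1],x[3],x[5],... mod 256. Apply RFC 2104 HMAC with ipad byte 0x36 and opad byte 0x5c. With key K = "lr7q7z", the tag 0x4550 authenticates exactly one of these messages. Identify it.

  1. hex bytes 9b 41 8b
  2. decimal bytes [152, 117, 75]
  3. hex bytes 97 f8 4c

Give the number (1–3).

3

Key "lr7q7z" = 6c 72 37 71 37 7a is exactly B = 6 bytes: K' = 6c 72 37 71 37 7a.
K' ⊕ ipad = 5a 44 01 47 01 4c; K' ⊕ opad = 30 2e 6b 2d 6b 26.
m1: inner = H(5a 44 01 47 01 4c 9b 41 8b) = 82 18; tag = H(30 2e 6b 2d 6b 26 82 18) = 8899
m2: inner = H(5a 44 01 47 01 4c 98 75 4b) = 3f 4c; tag = H(30 2e 6b 2d 6b 26 3f 4c) = 45cd
m3: inner = H(5a 44 01 47 01 4c 97 f8 4c) = 3f cf; tag = H(30 2e 6b 2d 6b 26 3f cf) = 4550 ← matches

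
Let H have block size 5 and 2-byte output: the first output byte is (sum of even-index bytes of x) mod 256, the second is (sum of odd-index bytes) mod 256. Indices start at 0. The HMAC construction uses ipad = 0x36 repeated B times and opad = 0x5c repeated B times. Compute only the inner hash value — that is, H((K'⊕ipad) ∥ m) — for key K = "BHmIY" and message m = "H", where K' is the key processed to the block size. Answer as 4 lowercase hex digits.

3e45

Key "BHmIY" = 42 48 6d 49 59 is exactly B = 5 bytes: K' = 42 48 6d 49 59.
K' ⊕ ipad = 74 7e 5b 7f 6f.
Inner input = 74 7e 5b 7f 6f ∥ 48.
Inner hash: even-index sum = 318 mod 256 = 62; odd-index sum = 325 mod 256 = 69 → 3e 45.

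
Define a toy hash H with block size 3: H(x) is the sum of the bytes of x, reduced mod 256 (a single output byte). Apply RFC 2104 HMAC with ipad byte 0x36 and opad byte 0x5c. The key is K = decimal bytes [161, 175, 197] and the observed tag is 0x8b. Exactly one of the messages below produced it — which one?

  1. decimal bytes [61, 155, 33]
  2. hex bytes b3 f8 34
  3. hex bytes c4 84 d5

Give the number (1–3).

Key decimal bytes [161, 175, 197] = a1 af c5 is exactly B = 3 bytes: K' = a1 af c5.
K' ⊕ ipad = 97 99 f3; K' ⊕ opad = fd f3 99.
m1: inner = H(97 99 f3 3d 9b 21) = 1c; tag = H(fd f3 99 1c) = a5
m2: inner = H(97 99 f3 b3 f8 34) = 02; tag = H(fd f3 99 02) = 8b ← matches
m3: inner = H(97 99 f3 c4 84 d5) = 40; tag = H(fd f3 99 40) = c9

2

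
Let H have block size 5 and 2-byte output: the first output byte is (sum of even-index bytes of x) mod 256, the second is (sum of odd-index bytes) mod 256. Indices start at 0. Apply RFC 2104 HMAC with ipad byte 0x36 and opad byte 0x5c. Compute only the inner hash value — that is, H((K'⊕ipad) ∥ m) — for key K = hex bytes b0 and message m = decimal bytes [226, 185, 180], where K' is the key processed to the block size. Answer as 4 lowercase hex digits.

ab02

Key hex bytes b0 is 1 byte ≤ B = 5; zero-pad to 5 bytes: K' = b0 00 00 00 00.
K' ⊕ ipad = 86 36 36 36 36.
Inner input = 86 36 36 36 36 ∥ e2 b9 b4.
Inner hash: even-index sum = 427 mod 256 = 171; odd-index sum = 514 mod 256 = 2 → ab 02.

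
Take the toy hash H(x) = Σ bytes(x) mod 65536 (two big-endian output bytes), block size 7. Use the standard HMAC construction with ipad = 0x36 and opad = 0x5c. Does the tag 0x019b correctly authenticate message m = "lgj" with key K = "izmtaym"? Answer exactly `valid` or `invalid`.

Key "izmtaym" = 69 7a 6d 74 61 79 6d is exactly B = 7 bytes: K' = 69 7a 6d 74 61 79 6d.
K' ⊕ ipad = 5f 4c 5b 42 57 4f 5b; K' ⊕ opad = 35 26 31 28 3d 25 31.
Inner hash: sum = 95+76+91+66+87+79+91+108+103+106 = 902 → 03 86.
Outer hash (recomputed tag): sum = 53+38+49+40+61+37+49+3+134 = 464 → 01 d0.
Recomputed tag = 01d0; claimed = 019b → mismatch.

invalid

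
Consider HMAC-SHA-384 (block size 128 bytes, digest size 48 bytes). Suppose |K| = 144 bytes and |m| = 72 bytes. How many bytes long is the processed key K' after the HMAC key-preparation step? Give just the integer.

128

Key is 144 > 128 bytes, so it is hashed to 48 bytes then zero-padded to 128: |K'| = 128.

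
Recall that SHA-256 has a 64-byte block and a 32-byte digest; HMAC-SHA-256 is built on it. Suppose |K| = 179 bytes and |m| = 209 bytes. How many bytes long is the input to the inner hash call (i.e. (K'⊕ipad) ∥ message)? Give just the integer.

273

Key is 179 > 64 bytes, so it is hashed to 32 bytes then zero-padded to 64: |K'| = 64.
Inner input = (K'⊕ipad) ∥ m → 64 + 209 = 273 bytes.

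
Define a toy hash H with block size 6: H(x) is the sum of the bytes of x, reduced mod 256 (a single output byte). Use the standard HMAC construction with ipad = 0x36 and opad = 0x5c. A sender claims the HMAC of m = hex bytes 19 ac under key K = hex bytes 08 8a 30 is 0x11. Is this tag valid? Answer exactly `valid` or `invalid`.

valid

Key hex bytes 08 8a 30 is 3 bytes ≤ B = 6; zero-pad to 6 bytes: K' = 08 8a 30 00 00 00.
K' ⊕ ipad = 3e bc 06 36 36 36; K' ⊕ opad = 54 d6 6c 5c 5c 5c.
Inner hash: sum = 62+188+6+54+54+54+25+172 = 615; mod 256 = 103 → 67.
Outer hash (recomputed tag): sum = 84+214+108+92+92+92+103 = 785; mod 256 = 17 → 11.
Recomputed tag = 11; claimed = 11 → match.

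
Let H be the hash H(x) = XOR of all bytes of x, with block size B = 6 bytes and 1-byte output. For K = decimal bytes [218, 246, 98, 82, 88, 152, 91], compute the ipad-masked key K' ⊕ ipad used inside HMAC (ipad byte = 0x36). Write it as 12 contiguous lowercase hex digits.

Key decimal bytes [218, 246, 98, 82, 88, 152, 91] = da f6 62 52 58 98 5b is 7 bytes > B = 6, so hash it first: H(key) = 87, then zero-pad to 6 bytes: K' = 87 00 00 00 00 00.
XOR each byte with 0x36: 87⊕36=b1, 00⊕36=36, 00⊕36=36, 00⊕36=36, 00⊕36=36, 00⊕36=36.

b13636363636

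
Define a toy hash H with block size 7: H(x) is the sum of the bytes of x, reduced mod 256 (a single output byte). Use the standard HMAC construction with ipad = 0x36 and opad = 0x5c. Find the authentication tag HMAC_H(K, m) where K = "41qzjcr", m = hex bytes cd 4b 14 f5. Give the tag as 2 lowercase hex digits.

7d

Key "41qzjcr" = 34 31 71 7a 6a 63 72 is exactly B = 7 bytes: K' = 34 31 71 7a 6a 63 72.
K' ⊕ ipad = 02 07 47 4c 5c 55 44.  K' ⊕ opad = 68 6d 2d 26 36 3f 2e.
Inner input = (K'⊕ipad) ∥ m = 02 07 47 4c 5c 55 44 ∥ cd 4b 14 f5.
Inner hash: sum = 2+7+71+76+92+85+68+205+75+20+245 = 946; mod 256 = 178 → b2.
Outer input = (K'⊕opad) ∥ inner = 68 6d 2d 26 36 3f 2e ∥ b2.
Outer hash (tag): sum = 104+109+45+38+54+63+46+178 = 637; mod 256 = 125 → 7d.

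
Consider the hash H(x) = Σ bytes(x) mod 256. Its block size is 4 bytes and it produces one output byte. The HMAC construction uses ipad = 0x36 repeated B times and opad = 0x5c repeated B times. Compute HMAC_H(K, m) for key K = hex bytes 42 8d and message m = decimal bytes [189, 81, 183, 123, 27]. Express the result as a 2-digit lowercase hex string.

9d

Key hex bytes 42 8d is 2 bytes ≤ B = 4; zero-pad to 4 bytes: K' = 42 8d 00 00.
K' ⊕ ipad = 74 bb 36 36.  K' ⊕ opad = 1e d1 5c 5c.
Inner input = (K'⊕ipad) ∥ m = 74 bb 36 36 ∥ bd 51 b7 7b 1b.
Inner hash: sum = 116+187+54+54+189+81+183+123+27 = 1014; mod 256 = 246 → f6.
Outer input = (K'⊕opad) ∥ inner = 1e d1 5c 5c ∥ f6.
Outer hash (tag): sum = 30+209+92+92+246 = 669; mod 256 = 157 → 9d.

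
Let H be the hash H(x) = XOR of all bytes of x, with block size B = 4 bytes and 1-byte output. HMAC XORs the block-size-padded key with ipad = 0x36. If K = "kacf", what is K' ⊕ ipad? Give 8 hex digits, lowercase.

Key "kacf" = 6b 61 63 66 is exactly B = 4 bytes: K' = 6b 61 63 66.
XOR each byte with 0x36: 6b⊕36=5d, 61⊕36=57, 63⊕36=55, 66⊕36=50.

5d575550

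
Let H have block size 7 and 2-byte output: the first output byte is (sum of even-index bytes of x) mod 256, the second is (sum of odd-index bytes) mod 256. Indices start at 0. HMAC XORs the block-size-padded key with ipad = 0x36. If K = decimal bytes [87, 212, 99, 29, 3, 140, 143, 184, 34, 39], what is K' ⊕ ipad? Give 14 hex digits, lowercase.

586a3636363636

Key decimal bytes [87, 212, 99, 29, 3, 140, 143, 184, 34, 39] = 57 d4 63 1d 03 8c 8f b8 22 27 is 10 bytes > B = 7, so hash it first: H(key) = 6e 5c, then zero-pad to 7 bytes: K' = 6e 5c 00 00 00 00 00.
XOR each byte with 0x36: 6e⊕36=58, 5c⊕36=6a, 00⊕36=36, 00⊕36=36, 00⊕36=36, 00⊕36=36, 00⊕36=36.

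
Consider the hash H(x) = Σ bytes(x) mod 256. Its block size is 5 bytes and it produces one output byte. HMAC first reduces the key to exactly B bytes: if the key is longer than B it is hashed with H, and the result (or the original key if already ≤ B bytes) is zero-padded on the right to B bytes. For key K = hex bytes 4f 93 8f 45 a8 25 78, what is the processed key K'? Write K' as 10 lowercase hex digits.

fb00000000

|K| = 7 > B = 5, so first hash the key.
H(K): sum = 79+147+143+69+168+37+120 = 763; mod 256 = 251 → fb.
Zero-pad H(K) = fb to 5 bytes: K' = fb 00 00 00 00.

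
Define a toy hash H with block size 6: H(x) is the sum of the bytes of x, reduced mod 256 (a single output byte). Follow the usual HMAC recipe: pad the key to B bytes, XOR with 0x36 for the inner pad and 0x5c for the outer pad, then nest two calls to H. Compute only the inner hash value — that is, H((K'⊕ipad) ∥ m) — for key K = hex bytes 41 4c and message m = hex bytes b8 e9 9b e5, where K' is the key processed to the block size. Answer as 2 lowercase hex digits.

Key hex bytes 41 4c is 2 bytes ≤ B = 6; zero-pad to 6 bytes: K' = 41 4c 00 00 00 00.
K' ⊕ ipad = 77 7a 36 36 36 36.
Inner input = 77 7a 36 36 36 36 ∥ b8 e9 9b e5.
Inner hash: sum = 119+122+54+54+54+54+184+233+155+229 = 1258; mod 256 = 234 → ea.

ea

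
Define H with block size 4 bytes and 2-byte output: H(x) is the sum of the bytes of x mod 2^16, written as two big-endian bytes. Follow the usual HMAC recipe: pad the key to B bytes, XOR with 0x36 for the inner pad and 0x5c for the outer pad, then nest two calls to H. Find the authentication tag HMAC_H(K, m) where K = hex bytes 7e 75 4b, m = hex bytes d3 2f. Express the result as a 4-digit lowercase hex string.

0100

Key hex bytes 7e 75 4b is 3 bytes ≤ B = 4; zero-pad to 4 bytes: K' = 7e 75 4b 00.
K' ⊕ ipad = 48 43 7d 36.  K' ⊕ opad = 22 29 17 5c.
Inner input = (K'⊕ipad) ∥ m = 48 43 7d 36 ∥ d3 2f.
Inner hash: sum = 72+67+125+54+211+47 = 576 → 02 40.
Outer input = (K'⊕opad) ∥ inner = 22 29 17 5c ∥ 02 40.
Outer hash (tag): sum = 34+41+23+92+2+64 = 256 → 01 00.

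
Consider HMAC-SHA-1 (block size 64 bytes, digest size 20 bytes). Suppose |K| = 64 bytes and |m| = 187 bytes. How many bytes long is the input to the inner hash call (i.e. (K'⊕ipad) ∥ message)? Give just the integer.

Key is 64 ≤ 64 bytes, zero-padded: |K'| = 64.
Inner input = (K'⊕ipad) ∥ m → 64 + 187 = 251 bytes.

251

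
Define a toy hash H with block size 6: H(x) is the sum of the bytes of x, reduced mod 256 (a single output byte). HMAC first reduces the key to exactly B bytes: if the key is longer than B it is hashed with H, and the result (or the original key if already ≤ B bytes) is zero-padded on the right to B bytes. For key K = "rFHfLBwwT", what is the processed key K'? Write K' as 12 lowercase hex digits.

|K| = 9 > B = 6, so first hash the key.
H(K): sum = 114+70+72+102+76+66+119+119+84 = 822; mod 256 = 54 → 36.
Zero-pad H(K) = 36 to 6 bytes: K' = 36 00 00 00 00 00.

360000000000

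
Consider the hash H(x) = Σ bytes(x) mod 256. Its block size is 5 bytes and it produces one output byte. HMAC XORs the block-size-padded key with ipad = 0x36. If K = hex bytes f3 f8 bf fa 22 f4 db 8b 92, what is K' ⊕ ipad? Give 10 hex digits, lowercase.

8436363636

Key hex bytes f3 f8 bf fa 22 f4 db 8b 92 is 9 bytes > B = 5, so hash it first: H(key) = b2, then zero-pad to 5 bytes: K' = b2 00 00 00 00.
XOR each byte with 0x36: b2⊕36=84, 00⊕36=36, 00⊕36=36, 00⊕36=36, 00⊕36=36.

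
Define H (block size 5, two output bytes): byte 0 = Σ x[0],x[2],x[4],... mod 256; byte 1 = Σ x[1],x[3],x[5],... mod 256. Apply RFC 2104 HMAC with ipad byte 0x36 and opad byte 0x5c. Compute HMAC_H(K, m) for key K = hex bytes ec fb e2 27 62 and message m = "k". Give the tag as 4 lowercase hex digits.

f524

Key hex bytes ec fb e2 27 62 is exactly B = 5 bytes: K' = ec fb e2 27 62.
K' ⊕ ipad = da cd d4 11 54.  K' ⊕ opad = b0 a7 be 7b 3e.
Inner input = (K'⊕ipad) ∥ m = da cd d4 11 54 ∥ 6b.
Inner hash: even-index sum = 514 mod 256 = 2; odd-index sum = 329 mod 256 = 73 → 02 49.
Outer input = (K'⊕opad) ∥ inner = b0 a7 be 7b 3e ∥ 02 49.
Outer hash (tag): even-index sum = 501 mod 256 = 245; odd-index sum = 292 mod 256 = 36 → f5 24.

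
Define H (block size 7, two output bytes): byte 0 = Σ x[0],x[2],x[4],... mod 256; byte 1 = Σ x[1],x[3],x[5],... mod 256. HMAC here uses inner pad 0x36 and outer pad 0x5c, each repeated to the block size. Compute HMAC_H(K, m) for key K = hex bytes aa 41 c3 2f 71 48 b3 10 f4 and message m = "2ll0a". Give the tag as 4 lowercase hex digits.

Key hex bytes aa 41 c3 2f 71 48 b3 10 f4 is 9 bytes > B = 7, so hash it first: H(key) = 85 c8, then zero-pad to 7 bytes: K' = 85 c8 00 00 00 00 00.
K' ⊕ ipad = b3 fe 36 36 36 36 36.  K' ⊕ opad = d9 94 5c 5c 5c 5c 5c.
Inner input = (K'⊕ipad) ∥ m = b3 fe 36 36 36 36 36 ∥ 32 6c 6c 30 61.
Inner hash: even-index sum = 497 mod 256 = 241; odd-index sum = 617 mod 256 = 105 → f1 69.
Outer input = (K'⊕opad) ∥ inner = d9 94 5c 5c 5c 5c 5c ∥ f1 69.
Outer hash (tag): even-index sum = 598 mod 256 = 86; odd-index sum = 573 mod 256 = 61 → 56 3d.

563d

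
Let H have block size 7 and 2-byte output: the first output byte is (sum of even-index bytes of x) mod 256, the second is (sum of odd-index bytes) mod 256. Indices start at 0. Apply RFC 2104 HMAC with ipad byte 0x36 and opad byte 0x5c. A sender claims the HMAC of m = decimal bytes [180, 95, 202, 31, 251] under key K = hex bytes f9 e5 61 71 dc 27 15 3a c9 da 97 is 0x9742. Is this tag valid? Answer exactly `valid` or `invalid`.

Key hex bytes f9 e5 61 71 dc 27 15 3a c9 da 97 is 11 bytes > B = 7, so hash it first: H(key) = ab 91, then zero-pad to 7 bytes: K' = ab 91 00 00 00 00 00.
K' ⊕ ipad = 9d a7 36 36 36 36 36; K' ⊕ opad = f7 cd 5c 5c 5c 5c 5c.
Inner hash: even-index sum = 445 mod 256 = 189; odd-index sum = 908 mod 256 = 140 → bd 8c.
Outer hash (recomputed tag): even-index sum = 663 mod 256 = 151; odd-index sum = 578 mod 256 = 66 → 97 42.
Recomputed tag = 9742; claimed = 9742 → match.

valid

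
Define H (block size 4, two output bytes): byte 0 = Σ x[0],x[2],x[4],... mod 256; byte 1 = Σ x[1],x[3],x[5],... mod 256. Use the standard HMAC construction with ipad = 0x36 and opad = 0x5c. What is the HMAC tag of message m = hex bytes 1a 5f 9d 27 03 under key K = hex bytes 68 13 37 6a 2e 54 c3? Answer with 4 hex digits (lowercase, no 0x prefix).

Key hex bytes 68 13 37 6a 2e 54 c3 is 7 bytes > B = 4, so hash it first: H(key) = 90 d1, then zero-pad to 4 bytes: K' = 90 d1 00 00.
K' ⊕ ipad = a6 e7 36 36.  K' ⊕ opad = cc 8d 5c 5c.
Inner input = (K'⊕ipad) ∥ m = a6 e7 36 36 ∥ 1a 5f 9d 27 03.
Inner hash: even-index sum = 406 mod 256 = 150; odd-index sum = 419 mod 256 = 163 → 96 a3.
Outer input = (K'⊕opad) ∥ inner = cc 8d 5c 5c ∥ 96 a3.
Outer hash (tag): even-index sum = 446 mod 256 = 190; odd-index sum = 396 mod 256 = 140 → be 8c.

be8c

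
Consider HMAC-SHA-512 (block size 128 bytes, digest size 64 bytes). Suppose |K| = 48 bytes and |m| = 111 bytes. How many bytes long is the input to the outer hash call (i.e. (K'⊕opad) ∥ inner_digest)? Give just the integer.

192

Key is 48 ≤ 128 bytes, zero-padded: |K'| = 128.
Outer input = (K'⊕opad) ∥ H(inner) → 128 + 64 = 192 bytes.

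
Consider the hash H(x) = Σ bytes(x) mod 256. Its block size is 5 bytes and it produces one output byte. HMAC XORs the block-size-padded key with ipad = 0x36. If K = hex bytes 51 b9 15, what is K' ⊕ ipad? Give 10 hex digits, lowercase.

678f233636

Key hex bytes 51 b9 15 is 3 bytes ≤ B = 5; zero-pad to 5 bytes: K' = 51 b9 15 00 00.
XOR each byte with 0x36: 51⊕36=67, b9⊕36=8f, 15⊕36=23, 00⊕36=36, 00⊕36=36.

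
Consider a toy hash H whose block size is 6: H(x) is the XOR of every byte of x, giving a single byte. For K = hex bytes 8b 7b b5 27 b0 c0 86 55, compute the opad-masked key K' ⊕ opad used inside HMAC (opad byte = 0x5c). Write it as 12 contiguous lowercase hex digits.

Key hex bytes 8b 7b b5 27 b0 c0 86 55 is 8 bytes > B = 6, so hash it first: H(key) = c1, then zero-pad to 6 bytes: K' = c1 00 00 00 00 00.
XOR each byte with 0x5c: c1⊕5c=9d, 00⊕5c=5c, 00⊕5c=5c, 00⊕5c=5c, 00⊕5c=5c, 00⊕5c=5c.

9d5c5c5c5c5c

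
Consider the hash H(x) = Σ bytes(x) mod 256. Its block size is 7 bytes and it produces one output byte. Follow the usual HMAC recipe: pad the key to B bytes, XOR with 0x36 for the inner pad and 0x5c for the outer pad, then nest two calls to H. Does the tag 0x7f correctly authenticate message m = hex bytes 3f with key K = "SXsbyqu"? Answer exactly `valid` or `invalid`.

Key "SXsbyqu" = 53 58 73 62 79 71 75 is exactly B = 7 bytes: K' = 53 58 73 62 79 71 75.
K' ⊕ ipad = 65 6e 45 54 4f 47 43; K' ⊕ opad = 0f 04 2f 3e 25 2d 29.
Inner hash: sum = 101+110+69+84+79+71+67+63 = 644; mod 256 = 132 → 84.
Outer hash (recomputed tag): sum = 15+4+47+62+37+45+41+132 = 383; mod 256 = 127 → 7f.
Recomputed tag = 7f; claimed = 7f → match.

valid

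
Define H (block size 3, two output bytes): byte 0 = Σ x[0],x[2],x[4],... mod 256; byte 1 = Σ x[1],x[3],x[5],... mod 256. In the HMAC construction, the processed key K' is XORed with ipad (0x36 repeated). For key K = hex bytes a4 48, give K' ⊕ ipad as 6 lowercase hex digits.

Key hex bytes a4 48 is 2 bytes ≤ B = 3; zero-pad to 3 bytes: K' = a4 48 00.
XOR each byte with 0x36: a4⊕36=92, 48⊕36=7e, 00⊕36=36.

927e36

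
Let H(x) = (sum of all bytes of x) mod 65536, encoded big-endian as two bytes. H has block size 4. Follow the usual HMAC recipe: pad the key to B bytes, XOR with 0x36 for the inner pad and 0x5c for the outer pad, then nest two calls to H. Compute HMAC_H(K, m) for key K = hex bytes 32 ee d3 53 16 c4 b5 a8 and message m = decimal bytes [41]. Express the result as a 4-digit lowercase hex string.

Key hex bytes 32 ee d3 53 16 c4 b5 a8 is 8 bytes > B = 4, so hash it first: H(key) = 04 7d, then zero-pad to 4 bytes: K' = 04 7d 00 00.
K' ⊕ ipad = 32 4b 36 36.  K' ⊕ opad = 58 21 5c 5c.
Inner input = (K'⊕ipad) ∥ m = 32 4b 36 36 ∥ 29.
Inner hash: sum = 50+75+54+54+41 = 274 → 01 12.
Outer input = (K'⊕opad) ∥ inner = 58 21 5c 5c ∥ 01 12.
Outer hash (tag): sum = 88+33+92+92+1+18 = 324 → 01 44.

0144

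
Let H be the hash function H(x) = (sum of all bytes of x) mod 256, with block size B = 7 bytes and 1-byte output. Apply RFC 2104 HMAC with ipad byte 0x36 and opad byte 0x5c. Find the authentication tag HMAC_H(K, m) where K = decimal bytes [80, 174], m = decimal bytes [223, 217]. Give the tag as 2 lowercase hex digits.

8e

Key decimal bytes [80, 174] = 50 ae is 2 bytes ≤ B = 7; zero-pad to 7 bytes: K' = 50 ae 00 00 00 00 00.
K' ⊕ ipad = 66 98 36 36 36 36 36.  K' ⊕ opad = 0c f2 5c 5c 5c 5c 5c.
Inner input = (K'⊕ipad) ∥ m = 66 98 36 36 36 36 36 ∥ df d9.
Inner hash: sum = 102+152+54+54+54+54+54+223+217 = 964; mod 256 = 196 → c4.
Outer input = (K'⊕opad) ∥ inner = 0c f2 5c 5c 5c 5c 5c ∥ c4.
Outer hash (tag): sum = 12+242+92+92+92+92+92+196 = 910; mod 256 = 142 → 8e.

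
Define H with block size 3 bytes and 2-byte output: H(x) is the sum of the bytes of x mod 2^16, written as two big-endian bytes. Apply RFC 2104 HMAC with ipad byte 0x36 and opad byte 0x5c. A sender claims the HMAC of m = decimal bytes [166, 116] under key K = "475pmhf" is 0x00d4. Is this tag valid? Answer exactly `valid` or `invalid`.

valid

Key "475pmhf" = 34 37 35 70 6d 68 66 is 7 bytes > B = 3, so hash it first: H(key) = 02 4b, then zero-pad to 3 bytes: K' = 02 4b 00.
K' ⊕ ipad = 34 7d 36; K' ⊕ opad = 5e 17 5c.
Inner hash: sum = 52+125+54+166+116 = 513 → 02 01.
Outer hash (recomputed tag): sum = 94+23+92+2+1 = 212 → 00 d4.
Recomputed tag = 00d4; claimed = 00d4 → match.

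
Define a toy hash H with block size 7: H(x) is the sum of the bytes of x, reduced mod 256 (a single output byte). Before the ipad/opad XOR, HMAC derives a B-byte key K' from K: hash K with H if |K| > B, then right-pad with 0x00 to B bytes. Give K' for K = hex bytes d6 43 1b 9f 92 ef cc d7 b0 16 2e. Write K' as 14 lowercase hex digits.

eb000000000000

|K| = 11 > B = 7, so first hash the key.
H(K): sum = 214+67+27+159+146+239+204+215+176+22+46 = 1515; mod 256 = 235 → eb.
Zero-pad H(K) = eb to 7 bytes: K' = eb 00 00 00 00 00 00.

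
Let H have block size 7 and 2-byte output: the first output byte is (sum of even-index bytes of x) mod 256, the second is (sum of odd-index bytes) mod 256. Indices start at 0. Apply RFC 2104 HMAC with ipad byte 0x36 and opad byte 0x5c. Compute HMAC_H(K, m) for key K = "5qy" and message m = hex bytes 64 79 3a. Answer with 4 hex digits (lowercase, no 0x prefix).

971c

Key "5qy" = 35 71 79 is 3 bytes ≤ B = 7; zero-pad to 7 bytes: K' = 35 71 79 00 00 00 00.
K' ⊕ ipad = 03 47 4f 36 36 36 36.  K' ⊕ opad = 69 2d 25 5c 5c 5c 5c.
Inner input = (K'⊕ipad) ∥ m = 03 47 4f 36 36 36 36 ∥ 64 79 3a.
Inner hash: even-index sum = 311 mod 256 = 55; odd-index sum = 337 mod 256 = 81 → 37 51.
Outer input = (K'⊕opad) ∥ inner = 69 2d 25 5c 5c 5c 5c ∥ 37 51.
Outer hash (tag): even-index sum = 407 mod 256 = 151; odd-index sum = 284 mod 256 = 28 → 97 1c.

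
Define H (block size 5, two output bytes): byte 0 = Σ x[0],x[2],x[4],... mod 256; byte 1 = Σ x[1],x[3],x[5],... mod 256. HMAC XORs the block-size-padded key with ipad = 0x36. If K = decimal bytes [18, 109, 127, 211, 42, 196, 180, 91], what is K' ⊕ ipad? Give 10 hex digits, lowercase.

Key decimal bytes [18, 109, 127, 211, 42, 196, 180, 91] = 12 6d 7f d3 2a c4 b4 5b is 8 bytes > B = 5, so hash it first: H(key) = 6f 5f, then zero-pad to 5 bytes: K' = 6f 5f 00 00 00.
XOR each byte with 0x36: 6f⊕36=59, 5f⊕36=69, 00⊕36=36, 00⊕36=36, 00⊕36=36.

5969363636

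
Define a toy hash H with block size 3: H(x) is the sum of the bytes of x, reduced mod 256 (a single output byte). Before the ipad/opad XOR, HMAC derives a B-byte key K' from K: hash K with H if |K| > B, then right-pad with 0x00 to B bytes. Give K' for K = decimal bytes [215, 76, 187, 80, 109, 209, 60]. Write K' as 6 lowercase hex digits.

|K| = 7 > B = 3, so first hash the key.
H(K): sum = 215+76+187+80+109+209+60 = 936; mod 256 = 168 → a8.
Zero-pad H(K) = a8 to 3 bytes: K' = a8 00 00.

a80000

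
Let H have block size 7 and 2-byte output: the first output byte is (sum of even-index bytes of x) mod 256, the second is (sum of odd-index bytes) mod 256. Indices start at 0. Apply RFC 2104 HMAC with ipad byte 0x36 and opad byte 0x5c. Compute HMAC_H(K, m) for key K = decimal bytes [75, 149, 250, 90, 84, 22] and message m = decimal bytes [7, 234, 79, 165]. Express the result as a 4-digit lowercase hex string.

a689

Key decimal bytes [75, 149, 250, 90, 84, 22] = 4b 95 fa 5a 54 16 is 6 bytes ≤ B = 7; zero-pad to 7 bytes: K' = 4b 95 fa 5a 54 16 00.
K' ⊕ ipad = 7d a3 cc 6c 62 20 36.  K' ⊕ opad = 17 c9 a6 06 08 4a 5c.
Inner input = (K'⊕ipad) ∥ m = 7d a3 cc 6c 62 20 36 ∥ 07 ea 4f a5.
Inner hash: even-index sum = 880 mod 256 = 112; odd-index sum = 389 mod 256 = 133 → 70 85.
Outer input = (K'⊕opad) ∥ inner = 17 c9 a6 06 08 4a 5c ∥ 70 85.
Outer hash (tag): even-index sum = 422 mod 256 = 166; odd-index sum = 393 mod 256 = 137 → a6 89.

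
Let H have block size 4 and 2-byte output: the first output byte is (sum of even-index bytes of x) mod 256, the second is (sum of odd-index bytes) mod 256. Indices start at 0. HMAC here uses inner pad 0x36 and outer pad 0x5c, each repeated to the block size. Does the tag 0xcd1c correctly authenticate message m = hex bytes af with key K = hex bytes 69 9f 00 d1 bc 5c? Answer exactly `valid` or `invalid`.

Key hex bytes 69 9f 00 d1 bc 5c is 6 bytes > B = 4, so hash it first: H(key) = 25 cc, then zero-pad to 4 bytes: K' = 25 cc 00 00.
K' ⊕ ipad = 13 fa 36 36; K' ⊕ opad = 79 90 5c 5c.
Inner hash: even-index sum = 248 mod 256 = 248; odd-index sum = 304 mod 256 = 48 → f8 30.
Outer hash (recomputed tag): even-index sum = 461 mod 256 = 205; odd-index sum = 284 mod 256 = 28 → cd 1c.
Recomputed tag = cd1c; claimed = cd1c → match.

valid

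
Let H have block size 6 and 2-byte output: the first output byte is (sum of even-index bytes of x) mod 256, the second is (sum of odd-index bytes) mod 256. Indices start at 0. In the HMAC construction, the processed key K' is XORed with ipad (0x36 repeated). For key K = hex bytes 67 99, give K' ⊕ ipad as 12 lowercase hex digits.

Key hex bytes 67 99 is 2 bytes ≤ B = 6; zero-pad to 6 bytes: K' = 67 99 00 00 00 00.
XOR each byte with 0x36: 67⊕36=51, 99⊕36=af, 00⊕36=36, 00⊕36=36, 00⊕36=36, 00⊕36=36.

51af36363636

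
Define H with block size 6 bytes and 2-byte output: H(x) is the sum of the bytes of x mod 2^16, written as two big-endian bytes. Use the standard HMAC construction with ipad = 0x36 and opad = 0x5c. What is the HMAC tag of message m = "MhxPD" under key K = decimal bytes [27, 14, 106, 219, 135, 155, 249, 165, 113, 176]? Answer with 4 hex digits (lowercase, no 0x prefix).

0224

Key decimal bytes [27, 14, 106, 219, 135, 155, 249, 165, 113, 176] = 1b 0e 6a db 87 9b f9 a5 71 b0 is 10 bytes > B = 6, so hash it first: H(key) = 05 4f, then zero-pad to 6 bytes: K' = 05 4f 00 00 00 00.
K' ⊕ ipad = 33 79 36 36 36 36.  K' ⊕ opad = 59 13 5c 5c 5c 5c.
Inner input = (K'⊕ipad) ∥ m = 33 79 36 36 36 36 ∥ 4d 68 78 50 44.
Inner hash: sum = 51+121+54+54+54+54+77+104+120+80+68 = 837 → 03 45.
Outer input = (K'⊕opad) ∥ inner = 59 13 5c 5c 5c 5c ∥ 03 45.
Outer hash (tag): sum = 89+19+92+92+92+92+3+69 = 548 → 02 24.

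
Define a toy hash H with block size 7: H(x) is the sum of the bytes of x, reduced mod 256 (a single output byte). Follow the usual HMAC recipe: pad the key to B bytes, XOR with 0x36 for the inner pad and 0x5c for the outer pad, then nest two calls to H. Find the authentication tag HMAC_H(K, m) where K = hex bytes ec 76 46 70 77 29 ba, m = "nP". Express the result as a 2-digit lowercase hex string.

20

Key hex bytes ec 76 46 70 77 29 ba is exactly B = 7 bytes: K' = ec 76 46 70 77 29 ba.
K' ⊕ ipad = da 40 70 46 41 1f 8c.  K' ⊕ opad = b0 2a 1a 2c 2b 75 e6.
Inner input = (K'⊕ipad) ∥ m = da 40 70 46 41 1f 8c ∥ 6e 50.
Inner hash: sum = 218+64+112+70+65+31+140+110+80 = 890; mod 256 = 122 → 7a.
Outer input = (K'⊕opad) ∥ inner = b0 2a 1a 2c 2b 75 e6 ∥ 7a.
Outer hash (tag): sum = 176+42+26+44+43+117+230+122 = 800; mod 256 = 32 → 20.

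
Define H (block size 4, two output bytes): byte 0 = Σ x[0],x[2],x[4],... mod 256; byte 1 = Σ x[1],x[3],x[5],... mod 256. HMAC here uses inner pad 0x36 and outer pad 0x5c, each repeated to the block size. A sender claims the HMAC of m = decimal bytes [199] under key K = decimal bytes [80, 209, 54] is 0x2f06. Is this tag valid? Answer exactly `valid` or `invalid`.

invalid

Key decimal bytes [80, 209, 54] = 50 d1 36 is 3 bytes ≤ B = 4; zero-pad to 4 bytes: K' = 50 d1 36 00.
K' ⊕ ipad = 66 e7 00 36; K' ⊕ opad = 0c 8d 6a 5c.
Inner hash: even-index sum = 301 mod 256 = 45; odd-index sum = 285 mod 256 = 29 → 2d 1d.
Outer hash (recomputed tag): even-index sum = 163 mod 256 = 163; odd-index sum = 262 mod 256 = 6 → a3 06.
Recomputed tag = a306; claimed = 2f06 → mismatch.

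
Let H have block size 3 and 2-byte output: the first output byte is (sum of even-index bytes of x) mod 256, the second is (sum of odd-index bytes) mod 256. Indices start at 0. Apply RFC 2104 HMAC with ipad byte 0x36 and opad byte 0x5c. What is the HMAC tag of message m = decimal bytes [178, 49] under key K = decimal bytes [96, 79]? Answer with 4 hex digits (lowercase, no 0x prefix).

c3d0

Key decimal bytes [96, 79] = 60 4f is 2 bytes ≤ B = 3; zero-pad to 3 bytes: K' = 60 4f 00.
K' ⊕ ipad = 56 79 36.  K' ⊕ opad = 3c 13 5c.
Inner input = (K'⊕ipad) ∥ m = 56 79 36 ∥ b2 31.
Inner hash: even-index sum = 189 mod 256 = 189; odd-index sum = 299 mod 256 = 43 → bd 2b.
Outer input = (K'⊕opad) ∥ inner = 3c 13 5c ∥ bd 2b.
Outer hash (tag): even-index sum = 195 mod 256 = 195; odd-index sum = 208 mod 256 = 208 → c3 d0.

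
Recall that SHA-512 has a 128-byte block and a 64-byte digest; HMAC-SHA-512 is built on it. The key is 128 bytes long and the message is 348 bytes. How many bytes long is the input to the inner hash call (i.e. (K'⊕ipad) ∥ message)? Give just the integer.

Key is 128 ≤ 128 bytes, zero-padded: |K'| = 128.
Inner input = (K'⊕ipad) ∥ m → 128 + 348 = 476 bytes.

476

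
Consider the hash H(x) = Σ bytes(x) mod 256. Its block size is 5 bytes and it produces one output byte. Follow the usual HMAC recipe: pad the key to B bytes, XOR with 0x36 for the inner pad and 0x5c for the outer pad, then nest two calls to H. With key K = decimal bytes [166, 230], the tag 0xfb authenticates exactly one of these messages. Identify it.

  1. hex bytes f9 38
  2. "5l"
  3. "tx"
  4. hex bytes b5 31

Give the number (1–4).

Key decimal bytes [166, 230] = a6 e6 is 2 bytes ≤ B = 5; zero-pad to 5 bytes: K' = a6 e6 00 00 00.
K' ⊕ ipad = 90 d0 36 36 36; K' ⊕ opad = fa ba 5c 5c 5c.
m1: inner = H(90 d0 36 36 36 f9 38) = 33; tag = H(fa ba 5c 5c 5c 33) = fb ← matches
m2: inner = H(90 d0 36 36 36 35 6c) = a3; tag = H(fa ba 5c 5c 5c a3) = 6b
m3: inner = H(90 d0 36 36 36 74 78) = ee; tag = H(fa ba 5c 5c 5c ee) = b6
m4: inner = H(90 d0 36 36 36 b5 31) = e8; tag = H(fa ba 5c 5c 5c e8) = b0

1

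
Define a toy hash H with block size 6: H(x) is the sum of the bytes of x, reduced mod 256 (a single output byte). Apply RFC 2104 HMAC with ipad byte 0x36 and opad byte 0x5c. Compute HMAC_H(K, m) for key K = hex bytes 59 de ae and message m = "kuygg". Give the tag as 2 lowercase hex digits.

Key hex bytes 59 de ae is 3 bytes ≤ B = 6; zero-pad to 6 bytes: K' = 59 de ae 00 00 00.
K' ⊕ ipad = 6f e8 98 36 36 36.  K' ⊕ opad = 05 82 f2 5c 5c 5c.
Inner input = (K'⊕ipad) ∥ m = 6f e8 98 36 36 36 ∥ 6b 75 79 67 67.
Inner hash: sum = 111+232+152+54+54+54+107+117+121+103+103 = 1208; mod 256 = 184 → b8.
Outer input = (K'⊕opad) ∥ inner = 05 82 f2 5c 5c 5c ∥ b8.
Outer hash (tag): sum = 5+130+242+92+92+92+184 = 837; mod 256 = 69 → 45.

45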